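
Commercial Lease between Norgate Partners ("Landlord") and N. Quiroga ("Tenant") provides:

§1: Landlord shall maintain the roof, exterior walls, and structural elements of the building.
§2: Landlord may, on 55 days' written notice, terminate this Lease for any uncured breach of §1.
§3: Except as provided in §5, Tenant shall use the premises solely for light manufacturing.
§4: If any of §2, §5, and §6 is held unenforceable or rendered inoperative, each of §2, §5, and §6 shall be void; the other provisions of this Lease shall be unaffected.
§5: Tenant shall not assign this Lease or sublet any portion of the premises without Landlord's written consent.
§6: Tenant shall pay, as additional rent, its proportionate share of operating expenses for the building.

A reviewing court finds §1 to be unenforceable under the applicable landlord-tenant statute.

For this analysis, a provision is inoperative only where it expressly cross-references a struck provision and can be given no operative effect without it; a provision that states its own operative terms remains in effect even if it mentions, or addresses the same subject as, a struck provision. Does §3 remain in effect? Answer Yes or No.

§1 is struck. §2 operates only by reference to §1, so it falls with §1. §3 mentions §5 but its own obligation stands independently of §5, so §3 is not affected. §4 declares §2, §5, and §6 mutually dependent; since one of them has fallen, all of them are of no effect. That brings down §5 and §6 as well. The remainder continues in force under §4. §3 and §4 remain in effect. §3 is among the surviving provisions, so the answer is yes.

Yes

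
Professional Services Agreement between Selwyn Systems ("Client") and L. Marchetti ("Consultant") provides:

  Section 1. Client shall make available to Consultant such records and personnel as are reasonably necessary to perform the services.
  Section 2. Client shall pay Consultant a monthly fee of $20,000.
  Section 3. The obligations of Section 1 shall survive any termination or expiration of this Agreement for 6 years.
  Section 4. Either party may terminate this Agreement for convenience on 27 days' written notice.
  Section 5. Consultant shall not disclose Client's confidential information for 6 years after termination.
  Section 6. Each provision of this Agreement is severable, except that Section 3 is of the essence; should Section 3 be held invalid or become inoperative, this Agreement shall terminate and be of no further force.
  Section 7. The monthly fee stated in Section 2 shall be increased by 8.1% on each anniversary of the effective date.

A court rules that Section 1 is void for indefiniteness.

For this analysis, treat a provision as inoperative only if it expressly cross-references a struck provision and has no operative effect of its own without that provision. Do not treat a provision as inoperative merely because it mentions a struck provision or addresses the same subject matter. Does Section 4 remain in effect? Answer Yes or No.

No

Section 1 is struck. Section 3 merely fixes the survival period for Section 1; with Section 1 gone it has nothing to operate on and falls away. Section 6 makes Section 3 an essential term, and Section 3 has been rendered inoperative by the cascade; under Section 6, the entire Agreement is therefore void. No provision of the Agreement survives. Section 4 is among the inoperative provisions, so the answer is no.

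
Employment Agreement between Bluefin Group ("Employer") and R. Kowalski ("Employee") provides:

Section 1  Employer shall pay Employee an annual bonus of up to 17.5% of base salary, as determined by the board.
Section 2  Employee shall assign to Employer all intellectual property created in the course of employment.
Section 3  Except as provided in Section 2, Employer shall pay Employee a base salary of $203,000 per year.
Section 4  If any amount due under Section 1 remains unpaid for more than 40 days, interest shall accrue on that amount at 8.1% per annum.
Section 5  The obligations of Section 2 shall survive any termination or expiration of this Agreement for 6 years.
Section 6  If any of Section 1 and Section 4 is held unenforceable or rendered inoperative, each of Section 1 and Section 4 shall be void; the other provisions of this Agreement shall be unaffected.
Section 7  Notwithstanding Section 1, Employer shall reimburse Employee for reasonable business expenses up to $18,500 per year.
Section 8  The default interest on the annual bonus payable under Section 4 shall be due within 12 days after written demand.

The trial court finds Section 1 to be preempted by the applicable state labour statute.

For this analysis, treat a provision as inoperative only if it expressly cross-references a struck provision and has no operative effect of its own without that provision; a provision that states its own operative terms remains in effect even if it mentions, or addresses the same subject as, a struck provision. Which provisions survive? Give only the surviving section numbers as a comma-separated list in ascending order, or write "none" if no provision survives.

2, 3, 5, 6, 7

Section 1 is struck. Section 4 has no operative effect of its own apart from Section 1 and is therefore inoperative. Section 8 does nothing except set the payment deadline for the default interest on the annual bonus by reference to Section 4; with Section 4 gone it has no independent effect and is inoperative. Section 7 mentions Section 1 but its own obligation stands independently of Section 1, so Section 7 is not affected. Section 6 declares Section 1 and Section 4 mutually dependent; since one of them has fallen, all of them are of no effect. The remainder continues in force under Section 6. Section 2, Section 3, Section 5, Section 6, and Section 7 remain in effect.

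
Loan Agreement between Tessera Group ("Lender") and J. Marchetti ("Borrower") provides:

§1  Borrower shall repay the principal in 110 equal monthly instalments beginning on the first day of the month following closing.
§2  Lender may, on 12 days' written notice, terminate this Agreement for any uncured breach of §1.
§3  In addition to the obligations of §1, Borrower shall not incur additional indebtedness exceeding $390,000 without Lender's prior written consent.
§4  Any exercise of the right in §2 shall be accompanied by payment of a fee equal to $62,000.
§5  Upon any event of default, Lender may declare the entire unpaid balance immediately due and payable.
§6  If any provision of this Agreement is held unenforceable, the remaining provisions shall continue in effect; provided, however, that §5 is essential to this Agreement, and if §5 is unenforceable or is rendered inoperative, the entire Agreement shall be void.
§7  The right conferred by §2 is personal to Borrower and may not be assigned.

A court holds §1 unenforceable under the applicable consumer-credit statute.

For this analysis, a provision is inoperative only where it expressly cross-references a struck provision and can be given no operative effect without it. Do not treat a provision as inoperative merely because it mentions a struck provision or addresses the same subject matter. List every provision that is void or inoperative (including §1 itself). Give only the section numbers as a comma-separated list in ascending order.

1, 2, 4, 7

§1 is struck. §2 operates only by reference to §1, so it falls with §1. §4 has no operative effect of its own apart from §2 and is therefore inoperative. §7 merely fixes the non-assignment of §2; with §2 gone it has nothing to operate on and falls away. §3 mentions §1 but its own obligation stands independently of §1, so §3 is not affected. §6 makes §5 an essential term, but §5 is unaffected, so the severability proviso in §6 preserves the remaining provisions. That leaves §3, §5, and §6 in effect.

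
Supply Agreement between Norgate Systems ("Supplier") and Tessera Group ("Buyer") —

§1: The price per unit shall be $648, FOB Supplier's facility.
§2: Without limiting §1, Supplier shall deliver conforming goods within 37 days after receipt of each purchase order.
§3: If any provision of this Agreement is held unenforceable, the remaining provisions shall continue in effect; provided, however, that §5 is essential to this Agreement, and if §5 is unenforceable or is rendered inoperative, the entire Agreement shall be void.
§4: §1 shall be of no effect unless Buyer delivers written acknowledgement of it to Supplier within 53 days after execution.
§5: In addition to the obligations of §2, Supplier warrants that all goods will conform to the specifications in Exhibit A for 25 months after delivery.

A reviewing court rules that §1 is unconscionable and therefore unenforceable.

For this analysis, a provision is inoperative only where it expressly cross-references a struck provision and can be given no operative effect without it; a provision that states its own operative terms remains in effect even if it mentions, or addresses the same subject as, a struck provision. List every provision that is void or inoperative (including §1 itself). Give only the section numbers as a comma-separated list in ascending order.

1, 4

§1 is struck. The only function of §4 is the acknowledgement condition for §1, so it cannot stand once §1 is removed. §2 mentions §1 but its own obligation stands independently of §1, so §2 is not affected. §3 makes §5 an essential term, but §5 is unaffected, so the severability proviso in §3 preserves the remaining provisions. §2, §3, and §5 remain in effect.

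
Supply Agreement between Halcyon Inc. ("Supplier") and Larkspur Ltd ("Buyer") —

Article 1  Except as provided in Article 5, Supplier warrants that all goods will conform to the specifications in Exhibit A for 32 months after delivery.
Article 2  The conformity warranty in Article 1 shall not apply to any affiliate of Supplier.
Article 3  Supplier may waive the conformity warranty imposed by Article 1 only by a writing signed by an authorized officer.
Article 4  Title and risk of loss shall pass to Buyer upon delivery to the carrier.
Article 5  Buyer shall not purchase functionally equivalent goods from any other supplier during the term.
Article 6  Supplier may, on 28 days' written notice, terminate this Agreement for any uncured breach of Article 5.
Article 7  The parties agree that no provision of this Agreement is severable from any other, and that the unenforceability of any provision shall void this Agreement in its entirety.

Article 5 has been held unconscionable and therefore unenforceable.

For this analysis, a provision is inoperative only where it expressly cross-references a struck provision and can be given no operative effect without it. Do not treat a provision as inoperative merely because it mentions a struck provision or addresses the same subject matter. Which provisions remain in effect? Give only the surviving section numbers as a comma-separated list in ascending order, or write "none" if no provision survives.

Article 5 is struck. Article 6 has no operative effect of its own apart from Article 5 and is therefore inoperative. Article 7 provides that the Agreement is not severable, so the invalidity of any one provision voids the entire Agreement. No provision of the Agreement survives.

none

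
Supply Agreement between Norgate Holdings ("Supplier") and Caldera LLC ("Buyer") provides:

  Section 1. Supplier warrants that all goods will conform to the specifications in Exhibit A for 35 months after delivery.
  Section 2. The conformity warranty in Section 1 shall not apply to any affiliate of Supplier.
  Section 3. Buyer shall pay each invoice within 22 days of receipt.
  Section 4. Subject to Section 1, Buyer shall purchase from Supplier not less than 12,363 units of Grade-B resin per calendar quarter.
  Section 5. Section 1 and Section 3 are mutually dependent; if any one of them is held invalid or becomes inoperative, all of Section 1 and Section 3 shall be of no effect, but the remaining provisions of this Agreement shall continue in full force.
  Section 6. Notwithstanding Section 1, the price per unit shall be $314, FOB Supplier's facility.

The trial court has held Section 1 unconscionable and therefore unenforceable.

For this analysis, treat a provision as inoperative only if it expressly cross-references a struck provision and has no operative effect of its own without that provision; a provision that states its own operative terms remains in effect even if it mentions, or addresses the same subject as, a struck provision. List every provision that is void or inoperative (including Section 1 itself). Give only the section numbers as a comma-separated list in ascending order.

Section 1 is struck. The whole of Section 2 is the carve-out from the conformity warranty, defined by reference to Section 1, so Section 2 cannot stand once Section 1 is removed. Although Section 4 refers to Section 1, its operative terms do not depend on Section 1, so it remains in effect. Section 6 mentions Section 1 but its own obligation stands independently of Section 1, so Section 6 is not affected. Section 5 declares Section 1 and Section 3 mutually dependent; since one of them has fallen, all of them are of no effect. That brings down Section 3 as well. The remainder continues in force under Section 5. Section 4, Section 5, and Section 6 remain in effect.

1, 2, 3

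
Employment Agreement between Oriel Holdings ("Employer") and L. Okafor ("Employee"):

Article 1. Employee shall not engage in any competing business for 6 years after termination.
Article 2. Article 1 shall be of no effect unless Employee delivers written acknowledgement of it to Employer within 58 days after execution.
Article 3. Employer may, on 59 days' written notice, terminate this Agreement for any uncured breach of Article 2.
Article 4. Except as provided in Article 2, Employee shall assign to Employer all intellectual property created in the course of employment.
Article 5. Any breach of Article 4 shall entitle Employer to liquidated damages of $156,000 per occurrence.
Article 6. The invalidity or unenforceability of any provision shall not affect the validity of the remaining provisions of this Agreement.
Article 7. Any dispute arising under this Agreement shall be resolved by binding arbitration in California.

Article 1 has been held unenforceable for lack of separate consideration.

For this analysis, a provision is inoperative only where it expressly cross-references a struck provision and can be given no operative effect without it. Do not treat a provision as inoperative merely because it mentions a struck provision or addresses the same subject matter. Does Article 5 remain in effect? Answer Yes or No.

Article 1 is struck. Article 2 operates only by reference to Article 1, so it falls with Article 1. Article 3 operates only by reference to Article 2, so it falls with Article 2. Although Article 4 refers to Article 2, its operative terms do not depend on Article 2, so it remains in effect. Under the severability clause in Article 6, the remaining provisions continue in force. Article 4, Article 5, Article 6, and Article 7 remain in effect. Article 5 is among the surviving provisions, so the answer is yes.

Yes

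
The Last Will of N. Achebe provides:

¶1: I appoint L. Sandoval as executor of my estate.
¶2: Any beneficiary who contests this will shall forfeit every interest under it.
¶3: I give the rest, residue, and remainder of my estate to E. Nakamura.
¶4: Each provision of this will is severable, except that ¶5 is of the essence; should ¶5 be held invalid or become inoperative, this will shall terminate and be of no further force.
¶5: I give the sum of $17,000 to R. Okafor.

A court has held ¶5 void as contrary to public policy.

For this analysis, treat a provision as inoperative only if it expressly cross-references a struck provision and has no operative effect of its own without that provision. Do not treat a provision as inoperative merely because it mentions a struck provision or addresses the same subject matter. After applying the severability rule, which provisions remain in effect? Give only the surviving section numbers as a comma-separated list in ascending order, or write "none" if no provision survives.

none

¶5 is struck. No other provision's operative terms depend on ¶5. ¶4 makes ¶5 an essential term, and ¶5 is the provision held invalid; under ¶4, the entire will is therefore void. No provision of the will survives.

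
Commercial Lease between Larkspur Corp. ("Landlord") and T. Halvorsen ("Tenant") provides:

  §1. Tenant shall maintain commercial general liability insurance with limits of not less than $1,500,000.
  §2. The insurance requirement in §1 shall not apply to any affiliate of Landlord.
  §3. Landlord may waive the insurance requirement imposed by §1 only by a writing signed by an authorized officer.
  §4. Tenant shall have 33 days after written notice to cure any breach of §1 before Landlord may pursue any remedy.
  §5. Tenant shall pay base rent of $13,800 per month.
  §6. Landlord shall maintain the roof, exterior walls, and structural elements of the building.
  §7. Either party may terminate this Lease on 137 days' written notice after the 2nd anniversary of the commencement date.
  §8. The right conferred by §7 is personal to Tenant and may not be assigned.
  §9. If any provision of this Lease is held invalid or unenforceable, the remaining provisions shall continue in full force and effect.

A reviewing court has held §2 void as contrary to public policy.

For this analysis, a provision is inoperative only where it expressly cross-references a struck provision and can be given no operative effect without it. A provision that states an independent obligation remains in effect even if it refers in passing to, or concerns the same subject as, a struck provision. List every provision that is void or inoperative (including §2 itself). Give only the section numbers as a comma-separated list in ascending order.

2

§2 is struck. Nothing else in the Lease is defined by reference to §2. Under the severability clause in §9, the remaining provisions continue in force. That leaves §1, §3, §4, §5, §6, §7, §8, and §9 in effect.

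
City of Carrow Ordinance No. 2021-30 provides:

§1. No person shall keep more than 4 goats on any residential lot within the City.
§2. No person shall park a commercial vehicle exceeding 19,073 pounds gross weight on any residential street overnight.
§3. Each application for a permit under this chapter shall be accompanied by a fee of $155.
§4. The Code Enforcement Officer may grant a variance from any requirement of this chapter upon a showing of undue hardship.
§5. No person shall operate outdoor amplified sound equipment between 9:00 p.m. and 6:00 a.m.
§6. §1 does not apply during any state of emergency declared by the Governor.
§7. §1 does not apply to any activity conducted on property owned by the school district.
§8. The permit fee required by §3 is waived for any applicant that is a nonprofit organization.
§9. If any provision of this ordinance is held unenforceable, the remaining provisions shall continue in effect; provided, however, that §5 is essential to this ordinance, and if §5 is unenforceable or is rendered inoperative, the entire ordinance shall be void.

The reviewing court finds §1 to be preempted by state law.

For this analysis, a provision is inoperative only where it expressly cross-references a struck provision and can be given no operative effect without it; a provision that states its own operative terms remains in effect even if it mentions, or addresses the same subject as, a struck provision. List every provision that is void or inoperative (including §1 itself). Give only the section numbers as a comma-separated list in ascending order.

1, 6, 7

§1 is struck. §6 has no operative effect of its own apart from §1 and is therefore inoperative. §7 has no operative effect of its own apart from §1 and is therefore inoperative. §9 makes §5 an essential term, but §5 is unaffected, so the severability proviso in §9 preserves the remaining provisions. That leaves §2, §3, §4, §5, §8, and §9 in effect.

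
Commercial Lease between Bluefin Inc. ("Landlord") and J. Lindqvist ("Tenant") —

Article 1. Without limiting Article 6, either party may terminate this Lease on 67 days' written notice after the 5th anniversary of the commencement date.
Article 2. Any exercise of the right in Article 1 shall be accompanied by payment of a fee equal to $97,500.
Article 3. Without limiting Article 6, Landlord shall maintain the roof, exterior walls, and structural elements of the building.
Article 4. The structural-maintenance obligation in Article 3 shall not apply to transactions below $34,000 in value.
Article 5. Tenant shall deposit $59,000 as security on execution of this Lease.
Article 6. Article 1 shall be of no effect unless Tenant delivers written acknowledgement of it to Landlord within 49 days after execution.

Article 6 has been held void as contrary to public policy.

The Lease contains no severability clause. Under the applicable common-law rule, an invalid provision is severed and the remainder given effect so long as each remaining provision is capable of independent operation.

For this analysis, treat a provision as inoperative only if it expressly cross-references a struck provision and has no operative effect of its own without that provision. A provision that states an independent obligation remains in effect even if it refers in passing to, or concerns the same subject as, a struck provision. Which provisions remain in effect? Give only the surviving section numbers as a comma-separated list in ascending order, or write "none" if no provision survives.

Article 6 is struck. Although Article 1 refers to Article 6, its operative terms do not depend on Article 6, so it remains in effect. Although Article 3 refers to Article 6, its operative terms do not depend on Article 6, so it remains in effect. No other provision's operative terms depend on Article 6. With no severability clause, the stated default rule severs what cannot stand and enforces each remaining provision that can operate on its own. That leaves Article 1, Article 2, Article 3, Article 4, and Article 5 in effect.

1, 2, 3, 4, 5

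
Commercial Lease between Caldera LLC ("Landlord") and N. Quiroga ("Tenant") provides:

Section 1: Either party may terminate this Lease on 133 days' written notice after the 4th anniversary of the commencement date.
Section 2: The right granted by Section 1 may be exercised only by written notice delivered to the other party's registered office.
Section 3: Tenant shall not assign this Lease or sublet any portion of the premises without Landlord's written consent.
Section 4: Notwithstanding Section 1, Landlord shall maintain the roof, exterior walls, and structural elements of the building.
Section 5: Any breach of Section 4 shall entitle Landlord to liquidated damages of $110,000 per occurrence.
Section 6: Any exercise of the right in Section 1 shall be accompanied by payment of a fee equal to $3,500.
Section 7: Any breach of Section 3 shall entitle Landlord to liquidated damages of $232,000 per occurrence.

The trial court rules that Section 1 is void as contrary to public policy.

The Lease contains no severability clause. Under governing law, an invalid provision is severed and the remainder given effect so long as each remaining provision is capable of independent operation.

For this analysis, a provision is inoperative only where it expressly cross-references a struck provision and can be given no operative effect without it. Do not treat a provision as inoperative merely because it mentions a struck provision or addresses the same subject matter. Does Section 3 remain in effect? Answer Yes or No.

Section 1 is struck. Section 2 has no operative effect of its own apart from Section 1 and is therefore inoperative. The only function of Section 6 is the exercise fee for Section 1, so it cannot stand once Section 1 is removed. Although Section 4 refers to Section 1, its operative terms do not depend on Section 1, so it remains in effect. With no severability clause, the stated default rule severs what cannot stand and enforces each remaining provision that can operate on its own. That leaves Section 3, Section 4, Section 5, and Section 7 in effect. Section 3 is among the surviving provisions, so the answer is yes.

Yes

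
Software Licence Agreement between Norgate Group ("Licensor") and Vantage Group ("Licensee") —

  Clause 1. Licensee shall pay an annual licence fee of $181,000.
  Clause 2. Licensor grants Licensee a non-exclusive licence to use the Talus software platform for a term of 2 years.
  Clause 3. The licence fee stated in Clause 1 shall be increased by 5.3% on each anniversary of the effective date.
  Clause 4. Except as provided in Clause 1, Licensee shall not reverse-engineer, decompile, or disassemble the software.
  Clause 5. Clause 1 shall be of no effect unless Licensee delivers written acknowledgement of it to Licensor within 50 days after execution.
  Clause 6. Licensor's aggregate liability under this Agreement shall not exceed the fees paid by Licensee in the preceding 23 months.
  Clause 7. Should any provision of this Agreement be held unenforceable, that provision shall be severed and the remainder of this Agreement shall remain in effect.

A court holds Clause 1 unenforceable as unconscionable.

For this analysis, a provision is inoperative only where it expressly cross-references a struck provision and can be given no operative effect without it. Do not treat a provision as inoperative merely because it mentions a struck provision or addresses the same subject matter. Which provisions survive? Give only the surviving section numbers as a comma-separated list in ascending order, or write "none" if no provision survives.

Clause 1 is struck. Clause 3 has no operative effect of its own apart from Clause 1 and is therefore inoperative. Clause 5 merely fixes the acknowledgement condition for Clause 1; with Clause 1 gone it has nothing to operate on and falls away. Clause 4 mentions Clause 1 but its own obligation stands independently of Clause 1, so Clause 4 is not affected. Clause 7 is a severability clause and preserves every provision that can still be given independent effect. That leaves Clause 2, Clause 4, Clause 6, and Clause 7 in effect.

2, 4, 6, 7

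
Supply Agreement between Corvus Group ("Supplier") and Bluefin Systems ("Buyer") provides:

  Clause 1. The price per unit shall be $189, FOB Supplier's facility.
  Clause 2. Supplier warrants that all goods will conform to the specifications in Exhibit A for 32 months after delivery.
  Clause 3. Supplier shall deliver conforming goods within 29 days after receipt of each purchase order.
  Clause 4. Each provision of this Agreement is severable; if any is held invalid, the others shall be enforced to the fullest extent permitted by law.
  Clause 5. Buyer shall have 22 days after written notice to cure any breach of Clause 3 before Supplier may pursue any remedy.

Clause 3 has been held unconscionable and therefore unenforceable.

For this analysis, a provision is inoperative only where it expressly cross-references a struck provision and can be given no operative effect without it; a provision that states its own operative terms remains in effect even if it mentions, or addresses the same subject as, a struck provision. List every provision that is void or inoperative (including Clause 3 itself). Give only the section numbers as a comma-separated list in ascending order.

Clause 3 is struck. Clause 5 has no operative effect of its own apart from Clause 3 and is therefore inoperative. Clause 4 is a severability clause and preserves every provision that can still be given independent effect. The provisions still in force are Clause 1, Clause 2, and Clause 4.

3, 5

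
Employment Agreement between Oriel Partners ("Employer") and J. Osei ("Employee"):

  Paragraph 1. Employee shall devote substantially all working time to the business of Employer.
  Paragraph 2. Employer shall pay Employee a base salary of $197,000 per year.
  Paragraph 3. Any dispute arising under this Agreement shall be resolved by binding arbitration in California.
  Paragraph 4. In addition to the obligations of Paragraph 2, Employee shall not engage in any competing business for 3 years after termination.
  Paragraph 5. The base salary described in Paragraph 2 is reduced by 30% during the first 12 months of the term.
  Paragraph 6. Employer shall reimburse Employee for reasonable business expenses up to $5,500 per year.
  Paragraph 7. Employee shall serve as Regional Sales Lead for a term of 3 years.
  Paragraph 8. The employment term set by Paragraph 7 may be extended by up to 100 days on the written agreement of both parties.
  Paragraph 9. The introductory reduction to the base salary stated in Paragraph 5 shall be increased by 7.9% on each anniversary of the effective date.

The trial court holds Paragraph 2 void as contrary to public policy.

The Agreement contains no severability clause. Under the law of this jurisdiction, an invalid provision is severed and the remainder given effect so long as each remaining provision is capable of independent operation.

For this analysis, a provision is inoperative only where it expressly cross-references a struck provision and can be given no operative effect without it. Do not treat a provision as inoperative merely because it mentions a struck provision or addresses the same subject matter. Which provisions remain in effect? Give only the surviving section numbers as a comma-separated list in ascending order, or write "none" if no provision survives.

1, 3, 4, 6, 7, 8

Paragraph 2 is struck. The whole of Paragraph 5 is the introductory reduction to the base salary, defined by reference to Paragraph 2, so Paragraph 5 cannot stand once Paragraph 2 is removed. Paragraph 9 operates only by reference to Paragraph 5, so it falls with Paragraph 5. Although Paragraph 4 refers to Paragraph 2, its operative terms do not depend on Paragraph 2, so it remains in effect. Under the stated default rule, only provisions that cannot operate independently fall away; the rest are enforced. The provisions still in force are Paragraph 1, Paragraph 3, Paragraph 4, Paragraph 6, Paragraph 7, and Paragraph 8.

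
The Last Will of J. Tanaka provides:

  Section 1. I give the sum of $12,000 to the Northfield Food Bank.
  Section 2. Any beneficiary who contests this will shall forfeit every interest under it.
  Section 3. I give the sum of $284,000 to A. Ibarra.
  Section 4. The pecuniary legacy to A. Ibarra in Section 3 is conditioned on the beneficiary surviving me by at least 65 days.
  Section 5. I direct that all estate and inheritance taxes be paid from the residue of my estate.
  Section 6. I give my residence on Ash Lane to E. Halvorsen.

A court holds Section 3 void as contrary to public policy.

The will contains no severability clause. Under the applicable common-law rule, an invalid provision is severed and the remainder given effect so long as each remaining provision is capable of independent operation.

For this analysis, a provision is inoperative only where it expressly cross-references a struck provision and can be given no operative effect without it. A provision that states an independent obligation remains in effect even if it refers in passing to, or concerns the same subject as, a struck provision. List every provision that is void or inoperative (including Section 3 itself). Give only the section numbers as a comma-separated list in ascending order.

3, 4

Section 3 is struck. The only function of Section 4 is the survivorship condition on Section 3, so it cannot stand once Section 3 is removed. With no severability clause, the stated default rule severs what cannot stand and enforces each remaining provision that can operate on its own. That leaves Section 1, Section 2, Section 5, and Section 6 in effect.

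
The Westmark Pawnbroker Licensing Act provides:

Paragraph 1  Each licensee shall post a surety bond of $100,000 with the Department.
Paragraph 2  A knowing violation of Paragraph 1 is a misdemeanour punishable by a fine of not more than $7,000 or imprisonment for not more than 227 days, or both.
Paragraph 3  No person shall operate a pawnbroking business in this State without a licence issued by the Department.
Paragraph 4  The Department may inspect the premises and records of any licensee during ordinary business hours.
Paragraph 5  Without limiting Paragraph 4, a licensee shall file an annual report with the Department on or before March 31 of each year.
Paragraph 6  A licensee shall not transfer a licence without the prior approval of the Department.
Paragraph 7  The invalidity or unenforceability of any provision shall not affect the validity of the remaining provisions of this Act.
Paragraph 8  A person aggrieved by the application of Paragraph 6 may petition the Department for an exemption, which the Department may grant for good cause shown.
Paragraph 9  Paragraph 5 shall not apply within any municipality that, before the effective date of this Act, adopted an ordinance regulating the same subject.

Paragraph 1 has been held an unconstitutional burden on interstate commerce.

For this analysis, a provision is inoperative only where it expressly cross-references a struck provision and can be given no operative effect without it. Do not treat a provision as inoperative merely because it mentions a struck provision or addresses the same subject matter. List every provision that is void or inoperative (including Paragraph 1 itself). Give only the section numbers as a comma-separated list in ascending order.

1, 2

Paragraph 1 is struck. The only function of Paragraph 2 is the criminal penalty for violating Paragraph 1, so it cannot stand once Paragraph 1 is removed. Under the severability clause in Paragraph 7, the remaining provisions continue in force. The provisions still in force are Paragraph 3, Paragraph 4, Paragraph 5, Paragraph 6, Paragraph 7, Paragraph 8, and Paragraph 9.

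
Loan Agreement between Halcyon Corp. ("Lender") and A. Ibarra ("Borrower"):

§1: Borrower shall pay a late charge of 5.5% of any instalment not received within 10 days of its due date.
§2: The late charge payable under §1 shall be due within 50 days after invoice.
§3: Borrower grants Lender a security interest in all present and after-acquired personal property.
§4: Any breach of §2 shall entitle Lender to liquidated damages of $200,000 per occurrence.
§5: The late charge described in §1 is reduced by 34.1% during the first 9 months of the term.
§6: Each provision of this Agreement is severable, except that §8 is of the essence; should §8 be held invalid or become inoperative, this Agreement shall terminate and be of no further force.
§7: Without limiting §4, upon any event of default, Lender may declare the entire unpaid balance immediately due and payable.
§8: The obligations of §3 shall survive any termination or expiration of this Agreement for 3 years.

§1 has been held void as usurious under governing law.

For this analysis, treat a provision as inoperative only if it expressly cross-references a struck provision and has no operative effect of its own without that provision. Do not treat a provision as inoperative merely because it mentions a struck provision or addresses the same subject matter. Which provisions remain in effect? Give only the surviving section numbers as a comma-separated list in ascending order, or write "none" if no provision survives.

3, 6, 7, 8

§1 is struck. §2 does nothing except set the payment deadline for the late charge by reference to §1; with §1 gone it has no independent effect and is inoperative. The whole of §5 is the introductory reduction to the late charge, defined by reference to §1, so §5 cannot stand once §1 is removed. §4 operates only by reference to §2, so it falls with §2. §7 mentions §4 but its own obligation stands independently of §4, so §7 is not affected. §6 makes §8 an essential term, but §8 is unaffected, so the severability proviso in §6 preserves the remaining provisions. The provisions still in force are §3, §6, §7, and §8.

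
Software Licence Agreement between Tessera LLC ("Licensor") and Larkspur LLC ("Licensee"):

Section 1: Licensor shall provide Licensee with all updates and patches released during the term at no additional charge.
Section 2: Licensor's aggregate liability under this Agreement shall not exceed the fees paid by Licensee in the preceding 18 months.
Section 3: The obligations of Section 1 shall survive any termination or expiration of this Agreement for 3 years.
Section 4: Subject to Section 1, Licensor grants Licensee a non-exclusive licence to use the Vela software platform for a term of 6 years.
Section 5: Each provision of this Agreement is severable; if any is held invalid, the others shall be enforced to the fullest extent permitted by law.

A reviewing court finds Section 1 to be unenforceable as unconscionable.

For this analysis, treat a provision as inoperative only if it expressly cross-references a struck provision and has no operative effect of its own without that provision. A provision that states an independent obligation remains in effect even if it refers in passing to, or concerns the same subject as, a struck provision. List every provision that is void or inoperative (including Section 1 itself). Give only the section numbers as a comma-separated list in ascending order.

1, 3

Section 1 is struck. The only function of Section 3 is the survival period for Section 1, so it cannot stand once Section 1 is removed. Section 4 mentions Section 1 but its own obligation stands independently of Section 1, so Section 4 is not affected. Section 5 is a severability clause and preserves every provision that can still be given independent effect. That leaves Section 2, Section 4, and Section 5 in effect.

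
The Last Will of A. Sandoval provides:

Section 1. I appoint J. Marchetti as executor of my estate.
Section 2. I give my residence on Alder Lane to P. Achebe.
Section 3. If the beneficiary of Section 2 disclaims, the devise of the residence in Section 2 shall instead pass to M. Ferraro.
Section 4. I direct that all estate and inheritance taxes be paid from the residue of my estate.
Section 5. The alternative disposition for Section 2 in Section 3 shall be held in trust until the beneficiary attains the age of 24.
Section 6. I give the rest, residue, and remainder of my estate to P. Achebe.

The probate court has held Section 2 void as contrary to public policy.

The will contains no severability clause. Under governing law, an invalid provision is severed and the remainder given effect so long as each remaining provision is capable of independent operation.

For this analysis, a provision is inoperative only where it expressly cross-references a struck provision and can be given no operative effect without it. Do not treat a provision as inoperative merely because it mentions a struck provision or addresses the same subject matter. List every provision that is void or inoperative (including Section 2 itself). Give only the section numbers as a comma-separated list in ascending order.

2, 3, 5

Section 2 is struck. Section 3 operates only by reference to Section 2, so it falls with Section 2. Section 5 merely fixes the trust for Section 3; with Section 3 gone it has nothing to operate on and falls away. Under the stated default rule, only provisions that cannot operate independently fall away; the rest are enforced. The provisions still in force are Section 1, Section 4, and Section 6.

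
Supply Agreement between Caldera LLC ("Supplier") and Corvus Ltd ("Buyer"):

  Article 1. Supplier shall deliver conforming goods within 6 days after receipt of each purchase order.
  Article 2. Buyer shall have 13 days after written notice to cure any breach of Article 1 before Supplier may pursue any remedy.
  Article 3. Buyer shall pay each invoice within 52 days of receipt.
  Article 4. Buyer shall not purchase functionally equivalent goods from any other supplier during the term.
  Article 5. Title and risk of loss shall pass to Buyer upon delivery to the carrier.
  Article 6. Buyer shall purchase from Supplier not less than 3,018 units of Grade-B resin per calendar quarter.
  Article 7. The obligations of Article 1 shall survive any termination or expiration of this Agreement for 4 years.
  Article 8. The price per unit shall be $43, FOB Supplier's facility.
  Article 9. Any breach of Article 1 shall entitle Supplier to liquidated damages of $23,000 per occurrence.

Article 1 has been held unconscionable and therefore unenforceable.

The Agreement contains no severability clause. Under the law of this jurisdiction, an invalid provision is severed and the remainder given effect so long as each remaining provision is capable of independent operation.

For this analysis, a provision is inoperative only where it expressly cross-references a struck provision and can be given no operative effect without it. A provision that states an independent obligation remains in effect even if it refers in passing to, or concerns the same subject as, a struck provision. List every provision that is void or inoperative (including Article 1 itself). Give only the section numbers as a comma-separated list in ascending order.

1, 2, 7, 9

Article 1 is struck. Article 2 merely fixes the cure period for breach of Article 1; with Article 1 gone it has nothing to operate on and falls away. Article 7 has no operative effect of its own apart from Article 1 and is therefore inoperative. Article 9 has no operative effect of its own apart from Article 1 and is therefore inoperative. With no severability clause, the stated default rule severs what cannot stand and enforces each remaining provision that can operate on its own. The provisions still in force are Article 3, Article 4, Article 5, Article 6, and Article 8.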